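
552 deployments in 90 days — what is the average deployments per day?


Formula: deployments per day = releases / days
= 552 / 90
= 6.133 deploys/day
(equivalently, 42.93 deploys/week)

6.133 deploys/day


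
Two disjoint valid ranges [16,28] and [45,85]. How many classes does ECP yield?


Valid ranges: [16,28] and [45,85]
Class 1: x < 16 — invalid
Class 2: 16 ≤ x ≤ 28 — valid
Class 3: 28 < x < 45 — invalid (gap between ranges)
Class 4: 45 ≤ x ≤ 85 — valid
Class 5: x > 85 — invalid
Total equivalence classes: 5

5 equivalence classes


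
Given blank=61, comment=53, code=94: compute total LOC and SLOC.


Total LOC = blank + comment + code
Total LOC = 61 + 53 + 94 = 208
SLOC (source only) = code = 94

Total LOC: 208, SLOC: 94


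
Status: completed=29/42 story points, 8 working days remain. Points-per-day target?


Formula: Required rate = Remaining points / Days left
Remaining = 42 - 29 = 13 points
Required rate = 13 / 8 = 1.63 points/day

1.63 points/day


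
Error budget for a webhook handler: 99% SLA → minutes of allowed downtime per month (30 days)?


Formula: allowed downtime = period * (100 - SLA) / 100
Period (month (30 days)) = 43200 minutes
Unavailability fraction = (100 - 99.0) / 100
Allowed downtime = 43200 * (100 - 99.0) / 100
Allowed downtime = 432.0 minutes

432.0 minutes


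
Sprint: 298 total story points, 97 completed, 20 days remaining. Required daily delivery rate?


Formula: Required rate = Remaining points / Days left
Remaining = 298 - 97 = 201 points
Required rate = 201 / 20 = 10.05 points/day

10.05 points/day


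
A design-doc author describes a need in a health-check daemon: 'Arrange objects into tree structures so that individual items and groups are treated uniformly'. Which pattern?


This matches the Composite pattern

Composite


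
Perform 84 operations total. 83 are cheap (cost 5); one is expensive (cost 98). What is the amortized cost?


Formula: Amortized cost = Total cost / Operations
Total cost = (83 * 5) + (1 * 98)
Total cost = 415 + 98 = 513
Amortized = 513 / 84 = 6.1071

6.1071


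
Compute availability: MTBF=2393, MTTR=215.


Availability = MTBF / (MTBF + MTTR)
Availability = 2393 / (2393 + 215)
Availability = 2393 / 2608
Availability = 91.7561%

91.7561%


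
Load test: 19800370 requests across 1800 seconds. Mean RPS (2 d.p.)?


Formula: throughput = requests / seconds
throughput = 19800370 / 1800
throughput = 11000.21 requests/second

11000.21 requests/second


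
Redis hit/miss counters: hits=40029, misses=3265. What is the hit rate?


Formula: hit rate = hits / (hits + misses) * 100
hit rate = 40029 / (40029 + 3265) * 100
hit rate = 40029 / 43294 * 100
hit rate = 92.46%

92.46%


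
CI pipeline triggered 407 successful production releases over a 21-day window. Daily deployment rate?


Formula: deployments per day = releases / days
= 407 / 21
= 19.381 deploys/day
(equivalently, 135.67 deploys/week)

19.381 deploys/day


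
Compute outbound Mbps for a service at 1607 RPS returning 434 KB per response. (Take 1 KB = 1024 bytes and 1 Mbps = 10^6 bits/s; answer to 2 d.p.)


Formula: Mbps = payload_bytes * RPS * 8 / 1e6
Payload per request = 434 KB = 434 * 1024 = 444416 bytes
Total bytes/sec = 444416 * 1607 = 714176512
Total bits/sec = 714176512 * 8 = 5713412096
Mbps = 5713412096 / 1e6 = 5713.41

5713.41 Mbps


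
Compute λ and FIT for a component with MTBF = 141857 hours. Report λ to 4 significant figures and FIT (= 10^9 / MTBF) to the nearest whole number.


Formula: λ = 1 / MTBF; FIT = λ × 1e9 = 1e9 / MTBF
λ = 1 / 141857 ≈ 7.049e-06 failures/hour
FIT = 1e9 / 141857 ≈ 7049 failures per 1e9 hours (nearest whole number)

λ = 7.049e-06 /h, FIT = 7049


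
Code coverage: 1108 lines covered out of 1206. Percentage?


Coverage = covered / total * 100
Coverage = 1108 / 1206 * 100
Coverage = 91.87%

91.87%


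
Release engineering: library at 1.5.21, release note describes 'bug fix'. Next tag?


Current: 1.5.21
Change category: 'bug fix' → patch bump
SemVer rule: patch bump → increment PATCH (MAJOR and MINOR unchanged)
New: 1.5.22

1.5.22


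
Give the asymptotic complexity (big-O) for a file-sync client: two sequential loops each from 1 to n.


Reasoning: sequential dominates: O(n) + O(n) = O(n)
Complexity: O(n)

O(n)


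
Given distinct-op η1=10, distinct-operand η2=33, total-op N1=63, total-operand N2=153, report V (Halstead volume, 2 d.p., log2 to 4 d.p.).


Formula: V = N * log2(η), where N = N1 + N2 and η = η1 + η2
η = 10 + 33 = 43
N = 63 + 153 = 216
log2(43) ≈ 5.4263
V = 216 * 5.4263 = 1172.08

1172.08


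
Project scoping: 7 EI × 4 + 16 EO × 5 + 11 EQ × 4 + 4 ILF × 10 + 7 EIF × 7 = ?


UFP = EI*4 + EO*5 + EQ*4 + ILF*10 + EIF*7
UFP = 7*4 + 16*5 + 11*4 + 4*10 + 7*7
UFP = 28 + 80 + 44 + 40 + 49
UFP = 241

241


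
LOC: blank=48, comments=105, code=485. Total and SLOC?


Total LOC = blank + comment + code
Total LOC = 48 + 105 + 485 = 638
SLOC (source only) = code = 485

Total LOC: 638, SLOC: 485


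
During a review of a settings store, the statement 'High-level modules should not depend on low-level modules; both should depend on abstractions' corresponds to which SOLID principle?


This describes the Dependency Inversion Principle (DIP)

Dependency Inversion Principle (DIP)


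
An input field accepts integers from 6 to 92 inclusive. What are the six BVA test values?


Range: [6, 92]
Boundaries: just below min, min, min+1, max-1, max, just above max
Values: [5, 6, 7, 91, 92, 93]

[5, 6, 7, 91, 92, 93]


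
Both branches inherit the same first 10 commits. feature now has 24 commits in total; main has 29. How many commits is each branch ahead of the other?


Common ancestor: commit #10
feature commits after divergence: 24 - 10 = 14
main commits after divergence: 29 - 10 = 19
feature is 14 commits ahead of main
main is 19 commits ahead of feature

feature ahead: 14, main ahead: 19


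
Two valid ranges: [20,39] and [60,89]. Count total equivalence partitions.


Valid ranges: [20,39] and [60,89]
Class 1: x < 20 — invalid
Class 2: 20 ≤ x ≤ 39 — valid
Class 3: 39 < x < 60 — invalid (gap between ranges)
Class 4: 60 ≤ x ≤ 89 — valid
Class 5: x > 89 — invalid
Total equivalence classes: 5

5 equivalence classes


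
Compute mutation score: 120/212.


Mutation score = killed / total * 100
Mutation score = 120 / 212 * 100
Mutation score = 56.6%

56.6%


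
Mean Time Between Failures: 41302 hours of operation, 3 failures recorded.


Formula: MTBF = Total operating time / Number of failures
MTBF = 41302 / 3
MTBF = 13767.33 hours

13767.33 hours


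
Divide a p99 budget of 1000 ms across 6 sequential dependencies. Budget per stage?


Formula: per_stage = total_budget / stages
per_stage = 1000 / 6
per_stage = 166.67 ms

166.67 ms


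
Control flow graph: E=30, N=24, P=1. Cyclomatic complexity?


Formula: V(G) = E - N + 2P
V(G) = 30 - 24 + 2*1
V(G) = 6 + 2
V(G) = 8

8


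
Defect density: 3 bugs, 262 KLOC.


Defect density = defects / KLOC
Defect density = 3 / 262
Defect density = 0.011 defects/KLOC

0.011 defects/KLOC


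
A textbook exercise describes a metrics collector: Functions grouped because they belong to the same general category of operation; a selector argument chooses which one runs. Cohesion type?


Reasoning: Grouped by category of activity, not by data or sequence
Type: Logical cohesion

Logical cohesion


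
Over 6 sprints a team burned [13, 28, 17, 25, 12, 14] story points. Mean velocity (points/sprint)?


Formula: Avg velocity = Total points / Number of sprints
Points: [13, 28, 17, 25, 12, 14]
Sum = 13 + 28 + 17 + 25 + 12 + 14 = 109
Avg velocity = 109 / 6 = 18.17 points/sprint

18.17 points/sprint


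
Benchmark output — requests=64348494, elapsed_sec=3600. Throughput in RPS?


Formula: throughput = requests / seconds
throughput = 64348494 / 3600
throughput = 17874.58 requests/second

17874.58 requests/second


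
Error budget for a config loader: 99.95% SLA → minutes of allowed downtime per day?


Formula: allowed downtime = period * (100 - SLA) / 100
Period (day) = 1440 minutes
Unavailability fraction = (100 - 99.95) / 100
Allowed downtime = 1440 * (100 - 99.95) / 100
Allowed downtime = 0.72 minutes

0.72 minutes


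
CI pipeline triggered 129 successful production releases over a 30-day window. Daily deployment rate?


Formula: deployments per day = releases / days
= 129 / 30
= 4.3 deploys/day
(equivalently, 30.1 deploys/week)

4.3 deploys/day


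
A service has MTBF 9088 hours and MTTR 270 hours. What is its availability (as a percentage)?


Availability = MTBF / (MTBF + MTTR)
Availability = 9088 / (9088 + 270)
Availability = 9088 / 9358
Availability = 97.1148%

97.1148%


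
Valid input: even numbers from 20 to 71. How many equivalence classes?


Constraint: even integers in [20, 71]
Class 1: x < 20 — out-of-range invalid
Class 2: x in [20,71] but odd — wrong type invalid
Class 3: x in [20,71] and even — valid
Class 4: x > 71 — out-of-range invalid
Total equivalence classes: 4

4 equivalence classes


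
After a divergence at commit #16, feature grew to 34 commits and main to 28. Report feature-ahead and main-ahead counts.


Common ancestor: commit #16
feature commits after divergence: 34 - 16 = 18
main commits after divergence: 28 - 16 = 12
feature is 18 commits ahead of main
main is 12 commits ahead of feature

feature ahead: 18, main ahead: 12


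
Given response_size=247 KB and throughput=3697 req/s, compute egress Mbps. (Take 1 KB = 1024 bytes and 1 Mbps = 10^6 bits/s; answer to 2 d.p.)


Formula: Mbps = payload_bytes * RPS * 8 / 1e6
Payload per request = 247 KB = 247 * 1024 = 252928 bytes
Total bytes/sec = 252928 * 3697 = 935074816
Total bits/sec = 935074816 * 8 = 7480598528
Mbps = 7480598528 / 1e6 = 7480.6

7480.6 Mbps


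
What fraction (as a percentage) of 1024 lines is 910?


Coverage = covered / total * 100
Coverage = 910 / 1024 * 100
Coverage = 88.87%

88.87%


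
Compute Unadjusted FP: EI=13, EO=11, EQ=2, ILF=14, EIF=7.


UFP = EI*4 + EO*5 + EQ*4 + ILF*10 + EIF*7
UFP = 13*4 + 11*5 + 2*4 + 14*10 + 7*7
UFP = 52 + 55 + 8 + 140 + 49
UFP = 304

304


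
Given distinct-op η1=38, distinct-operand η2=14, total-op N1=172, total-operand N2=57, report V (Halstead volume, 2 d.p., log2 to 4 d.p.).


Formula: V = N * log2(η), where N = N1 + N2 and η = η1 + η2
η = 38 + 14 = 52
N = 172 + 57 = 229
log2(52) ≈ 5.7004
V = 229 * 5.7004 = 1305.39

1305.39


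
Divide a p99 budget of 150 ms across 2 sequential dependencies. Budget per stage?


Formula: per_stage = total_budget / stages
per_stage = 150 / 2
per_stage = 75.0 ms

75.0 ms


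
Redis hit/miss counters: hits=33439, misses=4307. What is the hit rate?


Formula: hit rate = hits / (hits + misses) * 100
hit rate = 33439 / (33439 + 4307) * 100
hit rate = 33439 / 37746 * 100
hit rate = 88.59%

88.59%


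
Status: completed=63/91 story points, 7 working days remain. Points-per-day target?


Formula: Required rate = Remaining points / Days left
Remaining = 91 - 63 = 28 points
Required rate = 28 / 7 = 4.0 points/day

4.0 points/day


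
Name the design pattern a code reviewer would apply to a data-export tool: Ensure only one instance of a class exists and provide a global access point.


This matches the Singleton pattern

Singleton


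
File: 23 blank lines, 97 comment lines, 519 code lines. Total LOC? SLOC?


Total LOC = blank + comment + code
Total LOC = 23 + 97 + 519 = 639
SLOC (source only) = code = 519

Total LOC: 639, SLOC: 519


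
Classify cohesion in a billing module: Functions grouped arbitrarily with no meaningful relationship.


Reasoning: Worst: random grouping
Type: Coincidental cohesion

Coincidental cohesion


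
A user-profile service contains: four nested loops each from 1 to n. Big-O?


Reasoning: four levels of nesting
Complexity: O(n^4)

O(n^4)


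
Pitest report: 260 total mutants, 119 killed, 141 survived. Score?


Mutation score = killed / total * 100
Mutation score = 119 / 260 * 100
Mutation score = 45.77%

45.77%


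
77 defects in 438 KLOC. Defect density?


Defect density = defects / KLOC
Defect density = 77 / 438
Defect density = 0.176 defects/KLOC

0.176 defects/KLOC


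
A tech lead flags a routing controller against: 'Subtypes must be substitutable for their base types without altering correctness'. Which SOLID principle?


This describes the Liskov Substitution Principle (LSP)

Liskov Substitution Principle (LSP)


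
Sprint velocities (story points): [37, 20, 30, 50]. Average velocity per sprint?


Formula: Avg velocity = Total points / Number of sprints
Points: [37, 20, 30, 50]
Sum = 37 + 20 + 30 + 50 = 137
Avg velocity = 137 / 4 = 34.25 points/sprint

34.25 points/sprint


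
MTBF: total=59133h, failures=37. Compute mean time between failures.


Formula: MTBF = Total operating time / Number of failures
MTBF = 59133 / 37
MTBF = 1598.19 hours

1598.19 hours


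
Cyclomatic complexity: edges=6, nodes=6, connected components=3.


Formula: V(G) = E - N + 2P
V(G) = 6 - 6 + 2*3
V(G) = 0 + 6
V(G) = 6

6


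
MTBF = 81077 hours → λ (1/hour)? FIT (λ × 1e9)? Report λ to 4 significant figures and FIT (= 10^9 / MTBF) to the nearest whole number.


Formula: λ = 1 / MTBF; FIT = λ × 1e9 = 1e9 / MTBF
λ = 1 / 81077 ≈ 1.233e-05 failures/hour
FIT = 1e9 / 81077 ≈ 12334 failures per 1e9 hours (nearest whole number)

λ = 1.233e-05 /h, FIT = 12334


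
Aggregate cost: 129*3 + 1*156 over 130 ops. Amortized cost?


Formula: Amortized cost = Total cost / Operations
Total cost = (129 * 3) + (1 * 156)
Total cost = 387 + 156 = 543
Amortized = 543 / 130 = 4.1769

4.1769


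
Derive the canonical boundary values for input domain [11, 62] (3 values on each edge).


Range: [11, 62]
Boundaries: just below min, min, min+1, max-1, max, just above max
Values: [10, 11, 12, 61, 62, 63]

[10, 11, 12, 61, 62, 63]


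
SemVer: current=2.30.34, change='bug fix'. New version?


Current: 2.30.34
Change category: 'bug fix' → patch bump
SemVer rule: patch bump → increment PATCH (MAJOR and MINOR unchanged)
New: 2.30.35

2.30.35


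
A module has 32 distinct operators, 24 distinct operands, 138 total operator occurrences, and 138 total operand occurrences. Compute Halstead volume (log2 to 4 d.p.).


Formula: V = N * log2(η), where N = N1 + N2 and η = η1 + η2
η = 32 + 24 = 56
N = 138 + 138 = 276
log2(56) ≈ 5.8074
V = 276 * 5.8074 = 1602.84

1602.84


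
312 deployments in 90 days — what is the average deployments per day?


Formula: deployments per day = releases / days
= 312 / 90
= 3.467 deploys/day
(equivalently, 24.27 deploys/week)

3.467 deploys/day


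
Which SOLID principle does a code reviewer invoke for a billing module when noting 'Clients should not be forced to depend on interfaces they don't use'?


This describes the Interface Segregation Principle (ISP)

Interface Segregation Principle (ISP)


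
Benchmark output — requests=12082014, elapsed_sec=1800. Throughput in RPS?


Formula: throughput = requests / seconds
throughput = 12082014 / 1800
throughput = 6712.23 requests/second

6712.23 requests/second


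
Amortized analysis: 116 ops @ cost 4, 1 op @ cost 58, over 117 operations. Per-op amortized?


Formula: Amortized cost = Total cost / Operations
Total cost = (116 * 4) + (1 * 58)
Total cost = 464 + 58 = 522
Amortized = 522 / 117 = 4.4615

4.4615


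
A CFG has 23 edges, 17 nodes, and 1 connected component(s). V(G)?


Formula: V(G) = E - N + 2P
V(G) = 23 - 17 + 2*1
V(G) = 6 + 2
V(G) = 8

8


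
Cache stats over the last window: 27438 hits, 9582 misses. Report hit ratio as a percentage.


Formula: hit rate = hits / (hits + misses) * 100
hit rate = 27438 / (27438 + 9582) * 100
hit rate = 27438 / 37020 * 100
hit rate = 74.12%

74.12%


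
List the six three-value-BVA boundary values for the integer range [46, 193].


Range: [46, 193]
Boundaries: just below min, min, min+1, max-1, max, just above max
Values: [45, 46, 47, 192, 193, 194]

[45, 46, 47, 192, 193, 194]


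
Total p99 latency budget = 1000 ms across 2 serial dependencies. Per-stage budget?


Formula: per_stage = total_budget / stages
per_stage = 1000 / 2
per_stage = 500.0 ms

500.0 ms


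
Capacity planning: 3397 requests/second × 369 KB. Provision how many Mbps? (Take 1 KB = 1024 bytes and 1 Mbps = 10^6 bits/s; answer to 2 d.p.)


Formula: Mbps = payload_bytes * RPS * 8 / 1e6
Payload per request = 369 KB = 369 * 1024 = 377856 bytes
Total bytes/sec = 377856 * 3397 = 1283576832
Total bits/sec = 1283576832 * 8 = 10268614656
Mbps = 10268614656 / 1e6 = 10268.61

10268.61 Mbps


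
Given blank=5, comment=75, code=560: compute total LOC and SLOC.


Total LOC = blank + comment + code
Total LOC = 5 + 75 + 560 = 640
SLOC (source only) = code = 560

Total LOC: 640, SLOC: 560


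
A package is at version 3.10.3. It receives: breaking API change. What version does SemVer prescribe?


Current: 3.10.3
Change category: 'breaking API change' → major bump
SemVer rule: major bump → increment MAJOR, reset MINOR and PATCH to 0
New: 4.0.0

4.0.0


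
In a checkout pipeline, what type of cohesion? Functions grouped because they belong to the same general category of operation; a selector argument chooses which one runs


Reasoning: Grouped by category of activity, not by data or sequence
Type: Logical cohesion

Logical cohesion


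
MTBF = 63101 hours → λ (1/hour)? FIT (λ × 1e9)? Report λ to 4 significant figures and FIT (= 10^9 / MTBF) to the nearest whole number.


Formula: λ = 1 / MTBF; FIT = λ × 1e9 = 1e9 / MTBF
λ = 1 / 63101 ≈ 1.585e-05 failures/hour
FIT = 1e9 / 63101 ≈ 15848 failures per 1e9 hours (nearest whole number)

λ = 1.585e-05 /h, FIT = 15848


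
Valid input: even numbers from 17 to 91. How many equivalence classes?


Constraint: even integers in [17, 91]
Class 1: x < 17 — out-of-range invalid
Class 2: x in [17,91] but odd — wrong type invalid
Class 3: x in [17,91] and even — valid
Class 4: x > 91 — out-of-range invalid
Total equivalence classes: 4

4 equivalence classes


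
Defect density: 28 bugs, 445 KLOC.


Defect density = defects / KLOC
Defect density = 28 / 445
Defect density = 0.063 defects/KLOC

0.063 defects/KLOC


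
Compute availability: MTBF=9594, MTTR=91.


Availability = MTBF / (MTBF + MTTR)
Availability = 9594 / (9594 + 91)
Availability = 9594 / 9685
Availability = 99.0604%

99.0604%


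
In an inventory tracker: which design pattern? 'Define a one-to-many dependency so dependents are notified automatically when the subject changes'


This matches the Observer pattern

Observer


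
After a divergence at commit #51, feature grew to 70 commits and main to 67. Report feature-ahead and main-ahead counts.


Common ancestor: commit #51
feature commits after divergence: 70 - 51 = 19
main commits after divergence: 67 - 51 = 16
feature is 19 commits ahead of main
main is 16 commits ahead of feature

feature ahead: 19, main ahead: 16


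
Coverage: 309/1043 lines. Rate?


Coverage = covered / total * 100
Coverage = 309 / 1043 * 100
Coverage = 29.63%

29.63%


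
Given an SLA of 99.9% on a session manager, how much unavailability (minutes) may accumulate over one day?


Formula: allowed downtime = period * (100 - SLA) / 100
Period (day) = 1440 minutes
Unavailability fraction = (100 - 99.9) / 100
Allowed downtime = 1440 * (100 - 99.9) / 100
Allowed downtime = 1.44 minutes

1.44 minutes


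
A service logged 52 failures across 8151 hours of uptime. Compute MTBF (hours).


Formula: MTBF = Total operating time / Number of failures
MTBF = 8151 / 52
MTBF = 156.75 hours

156.75 hours


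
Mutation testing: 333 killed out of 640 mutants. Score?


Mutation score = killed / total * 100
Mutation score = 333 / 640 * 100
Mutation score = 52.03%

52.03%


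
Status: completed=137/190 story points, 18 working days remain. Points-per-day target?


Formula: Required rate = Remaining points / Days left
Remaining = 190 - 137 = 53 points
Required rate = 53 / 18 = 2.94 points/day

2.94 points/day


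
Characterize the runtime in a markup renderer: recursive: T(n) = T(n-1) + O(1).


Reasoning: linear recursion with constant work per frame
Complexity: O(n)

O(n)


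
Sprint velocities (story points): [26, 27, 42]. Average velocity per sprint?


Formula: Avg velocity = Total points / Number of sprints
Points: [26, 27, 42]
Sum = 26 + 27 + 42 = 95
Avg velocity = 95 / 3 = 31.67 points/sprint

31.67 points/sprint


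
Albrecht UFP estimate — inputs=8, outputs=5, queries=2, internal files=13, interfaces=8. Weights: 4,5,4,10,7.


UFP = EI*4 + EO*5 + EQ*4 + ILF*10 + EIF*7
UFP = 8*4 + 5*5 + 2*4 + 13*10 + 8*7
UFP = 32 + 25 + 8 + 130 + 56
UFP = 251

251


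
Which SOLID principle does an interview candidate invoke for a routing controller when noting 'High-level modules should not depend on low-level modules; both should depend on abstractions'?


This describes the Dependency Inversion Principle (DIP)

Dependency Inversion Principle (DIP)


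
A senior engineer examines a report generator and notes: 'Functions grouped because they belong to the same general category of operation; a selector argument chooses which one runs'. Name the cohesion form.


Reasoning: Grouped by category of activity, not by data or sequence
Type: Logical cohesion

Logical cohesion


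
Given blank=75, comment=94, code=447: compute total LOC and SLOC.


Total LOC = blank + comment + code
Total LOC = 75 + 94 + 447 = 616
SLOC (source only) = code = 447

Total LOC: 616, SLOC: 447


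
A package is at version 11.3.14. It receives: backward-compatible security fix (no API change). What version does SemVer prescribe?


Current: 11.3.14
Change category: 'backward-compatible security fix (no API change)' → patch bump
SemVer rule: patch bump → increment PATCH (MAJOR and MINOR unchanged)
New: 11.3.15

11.3.15


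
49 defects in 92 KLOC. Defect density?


Defect density = defects / KLOC
Defect density = 49 / 92
Defect density = 0.533 defects/KLOC

0.533 defects/KLOC


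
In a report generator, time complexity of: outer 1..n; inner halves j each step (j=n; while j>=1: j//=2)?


Reasoning: n times log n
Complexity: O(n log n)

O(n log n)


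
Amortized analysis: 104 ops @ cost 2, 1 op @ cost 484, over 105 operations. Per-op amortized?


Formula: Amortized cost = Total cost / Operations
Total cost = (104 * 2) + (1 * 484)
Total cost = 208 + 484 = 692
Amortized = 692 / 105 = 6.5905

6.5905


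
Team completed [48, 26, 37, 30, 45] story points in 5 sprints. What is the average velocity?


Formula: Avg velocity = Total points / Number of sprints
Points: [48, 26, 37, 30, 45]
Sum = 48 + 26 + 37 + 30 + 45 = 186
Avg velocity = 186 / 5 = 37.2 points/sprint

37.2 points/sprint


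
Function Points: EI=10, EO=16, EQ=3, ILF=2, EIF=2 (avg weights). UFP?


UFP = EI*4 + EO*5 + EQ*4 + ILF*10 + EIF*7
UFP = 10*4 + 16*5 + 3*4 + 2*10 + 2*7
UFP = 40 + 80 + 12 + 20 + 14
UFP = 166

166


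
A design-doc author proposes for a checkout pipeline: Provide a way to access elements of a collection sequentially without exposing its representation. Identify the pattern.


This matches the Iterator pattern

Iterator


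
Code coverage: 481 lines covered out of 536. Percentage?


Coverage = covered / total * 100
Coverage = 481 / 536 * 100
Coverage = 89.74%

89.74%


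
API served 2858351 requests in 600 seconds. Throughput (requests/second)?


Formula: throughput = requests / seconds
throughput = 2858351 / 600
throughput = 4763.92 requests/second

4763.92 requests/second


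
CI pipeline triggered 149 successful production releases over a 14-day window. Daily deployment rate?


Formula: deployments per day = releases / days
= 149 / 14
= 10.643 deploys/day
(equivalently, 74.5 deploys/week)

10.643 deploys/day


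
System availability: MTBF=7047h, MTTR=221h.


Availability = MTBF / (MTBF + MTTR)
Availability = 7047 / (7047 + 221)
Availability = 7047 / 7268
Availability = 96.9593%

96.9593%


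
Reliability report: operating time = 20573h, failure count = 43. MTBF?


Formula: MTBF = Total operating time / Number of failures
MTBF = 20573 / 43
MTBF = 478.44 hours

478.44 hours


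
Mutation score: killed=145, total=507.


Mutation score = killed / total * 100
Mutation score = 145 / 507 * 100
Mutation score = 28.6%

28.6%


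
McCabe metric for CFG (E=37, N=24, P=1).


Formula: V(G) = E - N + 2P
V(G) = 37 - 24 + 2*1
V(G) = 13 + 2
V(G) = 15

15


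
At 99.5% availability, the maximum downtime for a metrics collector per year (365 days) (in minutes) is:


Formula: allowed downtime = period * (100 - SLA) / 100
Period (year (365 days)) = 525600 minutes
Unavailability fraction = (100 - 99.5) / 100
Allowed downtime = 525600 * (100 - 99.5) / 100
Allowed downtime = 2628.0 minutes

2628.0 minutes


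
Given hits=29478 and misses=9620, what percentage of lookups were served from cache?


Formula: hit rate = hits / (hits + misses) * 100
hit rate = 29478 / (29478 + 9620) * 100
hit rate = 29478 / 39098 * 100
hit rate = 75.4%

75.4%


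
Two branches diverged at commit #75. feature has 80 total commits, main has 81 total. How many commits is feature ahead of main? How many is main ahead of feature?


Common ancestor: commit #75
feature commits after divergence: 80 - 75 = 5
main commits after divergence: 81 - 75 = 6
feature is 5 commits ahead of main
main is 6 commits ahead of feature

feature ahead: 5, main ahead: 6


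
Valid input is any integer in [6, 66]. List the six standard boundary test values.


Range: [6, 66]
Boundaries: just below min, min, min+1, max-1, max, just above max
Values: [5, 6, 7, 65, 66, 67]

[5, 6, 7, 65, 66, 67]


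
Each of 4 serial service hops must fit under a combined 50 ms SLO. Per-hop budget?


Formula: per_stage = total_budget / stages
per_stage = 50 / 4
per_stage = 12.5 ms

12.5 ms


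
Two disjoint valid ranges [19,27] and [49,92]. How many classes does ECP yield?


Valid ranges: [19,27] and [49,92]
Class 1: x < 19 — invalid
Class 2: 19 ≤ x ≤ 27 — valid
Class 3: 27 < x < 49 — invalid (gap between ranges)
Class 4: 49 ≤ x ≤ 92 — valid
Class 5: x > 92 — invalid
Total equivalence classes: 5

5 equivalence classes


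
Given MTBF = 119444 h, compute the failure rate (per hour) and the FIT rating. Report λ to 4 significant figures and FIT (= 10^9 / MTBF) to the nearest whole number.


Formula: λ = 1 / MTBF; FIT = λ × 1e9 = 1e9 / MTBF
λ = 1 / 119444 ≈ 8.372e-06 failures/hour
FIT = 1e9 / 119444 ≈ 8372 failures per 1e9 hours (nearest whole number)

λ = 8.372e-06 /h, FIT = 8372


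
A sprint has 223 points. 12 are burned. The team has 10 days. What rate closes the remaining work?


Formula: Required rate = Remaining points / Days left
Remaining = 223 - 12 = 211 points
Required rate = 211 / 10 = 21.1 points/day

21.1 points/day


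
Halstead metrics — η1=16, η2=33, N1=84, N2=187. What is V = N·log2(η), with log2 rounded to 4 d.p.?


Formula: V = N * log2(η), where N = N1 + N2 and η = η1 + η2
η = 16 + 33 = 49
N = 84 + 187 = 271
log2(49) ≈ 5.6147
V = 271 * 5.6147 = 1521.58

1521.58


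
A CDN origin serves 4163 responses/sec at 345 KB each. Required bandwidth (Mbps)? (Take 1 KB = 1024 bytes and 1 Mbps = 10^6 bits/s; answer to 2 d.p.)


Formula: Mbps = payload_bytes * RPS * 8 / 1e6
Payload per request = 345 KB = 345 * 1024 = 353280 bytes
Total bytes/sec = 353280 * 4163 = 1470704640
Total bits/sec = 1470704640 * 8 = 11765637120
Mbps = 11765637120 / 1e6 = 11765.64

11765.64 Mbps


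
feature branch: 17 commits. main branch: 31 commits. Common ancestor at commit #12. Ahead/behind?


Common ancestor: commit #12
feature commits after divergence: 17 - 12 = 5
main commits after divergence: 31 - 12 = 19
feature is 5 commits ahead of main
main is 19 commits ahead of feature

feature ahead: 5, main ahead: 19


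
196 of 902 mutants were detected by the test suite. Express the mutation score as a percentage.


Mutation score = killed / total * 100
Mutation score = 196 / 902 * 100
Mutation score = 21.73%

21.73%


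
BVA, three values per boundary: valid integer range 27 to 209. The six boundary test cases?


Range: [27, 209]
Boundaries: just below min, min, min+1, max-1, max, just above max
Values: [26, 27, 28, 208, 209, 210]

[26, 27, 28, 208, 209, 210]


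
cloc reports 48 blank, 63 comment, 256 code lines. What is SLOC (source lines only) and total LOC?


Total LOC = blank + comment + code
Total LOC = 48 + 63 + 256 = 367
SLOC (source only) = code = 256

Total LOC: 367, SLOC: 256


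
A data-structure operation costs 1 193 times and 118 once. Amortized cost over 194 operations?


Formula: Amortized cost = Total cost / Operations
Total cost = (193 * 1) + (1 * 118)
Total cost = 193 + 118 = 311
Amortized = 311 / 194 = 1.6031

1.6031


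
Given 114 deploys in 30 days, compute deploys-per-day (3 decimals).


Formula: deployments per day = releases / days
= 114 / 30
= 3.8 deploys/day
(equivalently, 26.6 deploys/week)

3.8 deploys/day


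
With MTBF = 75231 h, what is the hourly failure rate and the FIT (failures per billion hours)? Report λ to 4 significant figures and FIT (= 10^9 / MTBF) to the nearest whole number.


Formula: λ = 1 / MTBF; FIT = λ × 1e9 = 1e9 / MTBF
λ = 1 / 75231 ≈ 1.329e-05 failures/hour
FIT = 1e9 / 75231 ≈ 13292 failures per 1e9 hours (nearest whole number)

λ = 1.329e-05 /h, FIT = 13292


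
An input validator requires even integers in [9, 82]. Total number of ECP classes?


Constraint: even integers in [9, 82]
Class 1: x < 9 — out-of-range invalid
Class 2: x in [9,82] but odd — wrong type invalid
Class 3: x in [9,82] and even — valid
Class 4: x > 82 — out-of-range invalid
Total equivalence classes: 4

4 equivalence classes


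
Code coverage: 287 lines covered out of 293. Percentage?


Coverage = covered / total * 100
Coverage = 287 / 293 * 100
Coverage = 97.95%

97.95%


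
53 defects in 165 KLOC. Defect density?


Defect density = defects / KLOC
Defect density = 53 / 165
Defect density = 0.321 defects/KLOC

0.321 defects/KLOC


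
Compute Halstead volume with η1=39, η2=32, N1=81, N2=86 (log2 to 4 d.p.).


Formula: V = N * log2(η), where N = N1 + N2 and η = η1 + η2
η = 39 + 32 = 71
N = 81 + 86 = 167
log2(71) ≈ 6.1497
V = 167 * 6.1497 = 1027.00

1027.00


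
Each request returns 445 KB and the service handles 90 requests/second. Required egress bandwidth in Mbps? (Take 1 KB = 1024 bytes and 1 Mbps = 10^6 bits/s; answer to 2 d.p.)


Formula: Mbps = payload_bytes * RPS * 8 / 1e6
Payload per request = 445 KB = 445 * 1024 = 455680 bytes
Total bytes/sec = 455680 * 90 = 41011200
Total bits/sec = 41011200 * 8 = 328089600
Mbps = 328089600 / 1e6 = 328.09

328.09 Mbps


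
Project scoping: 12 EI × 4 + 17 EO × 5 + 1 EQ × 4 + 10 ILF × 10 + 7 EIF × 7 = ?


UFP = EI*4 + EO*5 + EQ*4 + ILF*10 + EIF*7
UFP = 12*4 + 17*5 + 1*4 + 10*10 + 7*7
UFP = 48 + 85 + 4 + 100 + 49
UFP = 286

286


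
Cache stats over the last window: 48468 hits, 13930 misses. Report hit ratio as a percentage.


Formula: hit rate = hits / (hits + misses) * 100
hit rate = 48468 / (48468 + 13930) * 100
hit rate = 48468 / 62398 * 100
hit rate = 77.68%

77.68%


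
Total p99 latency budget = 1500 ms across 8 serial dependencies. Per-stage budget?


Formula: per_stage = total_budget / stages
per_stage = 1500 / 8
per_stage = 187.5 ms

187.5 ms


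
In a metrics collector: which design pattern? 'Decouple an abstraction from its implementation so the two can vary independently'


This matches the Bridge pattern

Bridge


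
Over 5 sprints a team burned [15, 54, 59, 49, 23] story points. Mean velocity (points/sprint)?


Formula: Avg velocity = Total points / Number of sprints
Points: [15, 54, 59, 49, 23]
Sum = 15 + 54 + 59 + 49 + 23 = 200
Avg velocity = 200 / 5 = 40.0 points/sprint

40.0 points/sprint


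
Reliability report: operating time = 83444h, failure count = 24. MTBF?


Formula: MTBF = Total operating time / Number of failures
MTBF = 83444 / 24
MTBF = 3476.83 hours

3476.83 hours


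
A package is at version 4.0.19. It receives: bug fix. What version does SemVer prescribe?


Current: 4.0.19
Change category: 'bug fix' → patch bump
SemVer rule: patch bump → increment PATCH (MAJOR and MINOR unchanged)
New: 4.0.20

4.0.20


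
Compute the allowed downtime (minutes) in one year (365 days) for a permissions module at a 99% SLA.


Formula: allowed downtime = period * (100 - SLA) / 100
Period (year (365 days)) = 525600 minutes
Unavailability fraction = (100 - 99.0) / 100
Allowed downtime = 525600 * (100 - 99.0) / 100
Allowed downtime = 5256.0 minutes

5256.0 minutes


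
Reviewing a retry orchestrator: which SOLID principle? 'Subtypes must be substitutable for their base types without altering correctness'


This describes the Liskov Substitution Principle (LSP)

Liskov Substitution Principle (LSP)


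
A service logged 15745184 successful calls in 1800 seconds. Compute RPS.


Formula: throughput = requests / seconds
throughput = 15745184 / 1800
throughput = 8747.32 requests/second

8747.32 requests/second


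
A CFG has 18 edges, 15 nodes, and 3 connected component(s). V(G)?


Formula: V(G) = E - N + 2P
V(G) = 18 - 15 + 2*3
V(G) = 3 + 6
V(G) = 9

9


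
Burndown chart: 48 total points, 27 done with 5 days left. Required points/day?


Formula: Required rate = Remaining points / Days left
Remaining = 48 - 27 = 21 points
Required rate = 21 / 5 = 4.2 points/day

4.2 points/day


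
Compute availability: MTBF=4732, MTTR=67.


Availability = MTBF / (MTBF + MTTR)
Availability = 4732 / (4732 + 67)
Availability = 4732 / 4799
Availability = 98.6039%

98.6039%


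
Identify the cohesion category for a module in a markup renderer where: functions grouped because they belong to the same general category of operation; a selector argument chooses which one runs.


Reasoning: Grouped by category of activity, not by data or sequence
Type: Logical cohesion

Logical cohesion


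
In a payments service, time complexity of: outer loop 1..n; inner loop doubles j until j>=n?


Reasoning: linear outer times logarithmic inner
Complexity: O(n log n)

O(n log n)


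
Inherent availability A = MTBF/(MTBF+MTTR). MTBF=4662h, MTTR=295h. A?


Availability = MTBF / (MTBF + MTTR)
Availability = 4662 / (4662 + 295)
Availability = 4662 / 4957
Availability = 94.0488%

94.0488%


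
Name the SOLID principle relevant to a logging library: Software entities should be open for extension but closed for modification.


This describes the Open/Closed Principle (OCP)

Open/Closed Principle (OCP)


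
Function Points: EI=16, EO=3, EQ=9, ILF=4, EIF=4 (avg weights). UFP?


UFP = EI*4 + EO*5 + EQ*4 + ILF*10 + EIF*7
UFP = 16*4 + 3*5 + 9*4 + 4*10 + 4*7
UFP = 64 + 15 + 36 + 40 + 28
UFP = 183

183


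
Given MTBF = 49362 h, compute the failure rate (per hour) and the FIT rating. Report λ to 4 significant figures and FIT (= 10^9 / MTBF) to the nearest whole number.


Formula: λ = 1 / MTBF; FIT = λ × 1e9 = 1e9 / MTBF
λ = 1 / 49362 ≈ 2.026e-05 failures/hour
FIT = 1e9 / 49362 ≈ 20258 failures per 1e9 hours (nearest whole number)

λ = 2.026e-05 /h, FIT = 20258


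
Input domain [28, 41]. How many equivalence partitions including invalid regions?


Valid range: [28, 41]
Class 1: x < 28 — invalid
Class 2: 28 ≤ x ≤ 41 — valid
Class 3: x > 41 — invalid
Total equivalence classes: 3

3 equivalence classes


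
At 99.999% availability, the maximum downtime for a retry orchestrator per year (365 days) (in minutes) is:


Formula: allowed downtime = period * (100 - SLA) / 100
Period (year (365 days)) = 525600 minutes
Unavailability fraction = (100 - 99.999) / 100
Allowed downtime = 525600 * (100 - 99.999) / 100
Allowed downtime = 5.256 minutes

5.256 minutes


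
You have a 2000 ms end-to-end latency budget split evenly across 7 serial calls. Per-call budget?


Formula: per_stage = total_budget / stages
per_stage = 2000 / 7
per_stage = 285.71 ms

285.71 ms


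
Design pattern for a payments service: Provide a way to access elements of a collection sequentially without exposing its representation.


This matches the Iterator pattern

Iterator


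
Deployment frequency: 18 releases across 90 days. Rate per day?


Formula: deployments per day = releases / days
= 18 / 90
= 0.2 deploys/day
(equivalently, 1.4 deploys/week)

0.2 deploys/day


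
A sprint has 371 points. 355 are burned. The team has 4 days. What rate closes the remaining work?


Formula: Required rate = Remaining points / Days left
Remaining = 371 - 355 = 16 points
Required rate = 16 / 4 = 4.0 points/day

4.0 points/day


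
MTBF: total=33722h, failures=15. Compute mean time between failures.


Formula: MTBF = Total operating time / Number of failures
MTBF = 33722 / 15
MTBF = 2248.13 hours

2248.13 hours


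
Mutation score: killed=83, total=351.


Mutation score = killed / total * 100
Mutation score = 83 / 351 * 100
Mutation score = 23.65%

23.65%


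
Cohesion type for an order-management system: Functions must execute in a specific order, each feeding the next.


Reasoning: Output of one is input to next
Type: Sequential cohesion

Sequential cohesion


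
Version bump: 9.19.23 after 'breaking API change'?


Current: 9.19.23
Change category: 'breaking API change' → major bump
SemVer rule: major bump → increment MAJOR, reset MINOR and PATCH to 0
New: 10.0.0

10.0.0


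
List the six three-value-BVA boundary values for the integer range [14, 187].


Range: [14, 187]
Boundaries: just below min, min, min+1, max-1, max, just above max
Values: [13, 14, 15, 186, 187, 188]

[13, 14, 15, 186, 187, 188]


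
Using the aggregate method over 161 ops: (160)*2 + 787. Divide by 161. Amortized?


Formula: Amortized cost = Total cost / Operations
Total cost = (160 * 2) + (1 * 787)
Total cost = 320 + 787 = 1107
Amortized = 1107 / 161 = 6.8758

6.8758


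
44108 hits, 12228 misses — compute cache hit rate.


Formula: hit rate = hits / (hits + misses) * 100
hit rate = 44108 / (44108 + 12228) * 100
hit rate = 44108 / 56336 * 100
hit rate = 78.29%

78.29%


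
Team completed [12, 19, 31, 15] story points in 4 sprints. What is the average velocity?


Formula: Avg velocity = Total points / Number of sprints
Points: [12, 19, 31, 15]
Sum = 12 + 19 + 31 + 15 = 77
Avg velocity = 77 / 4 = 19.25 points/sprint

19.25 points/sprint


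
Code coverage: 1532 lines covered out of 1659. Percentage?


Coverage = covered / total * 100
Coverage = 1532 / 1659 * 100
Coverage = 92.34%

92.34%


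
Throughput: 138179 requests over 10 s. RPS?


Formula: throughput = requests / seconds
throughput = 138179 / 10
throughput = 13817.9 requests/second

13817.9 requests/second


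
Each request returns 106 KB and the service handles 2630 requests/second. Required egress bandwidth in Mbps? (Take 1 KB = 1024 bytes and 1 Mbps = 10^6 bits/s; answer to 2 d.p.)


Formula: Mbps = payload_bytes * RPS * 8 / 1e6
Payload per request = 106 KB = 106 * 1024 = 108544 bytes
Total bytes/sec = 108544 * 2630 = 285470720
Total bits/sec = 285470720 * 8 = 2283765760
Mbps = 2283765760 / 1e6 = 2283.77

2283.77 Mbps


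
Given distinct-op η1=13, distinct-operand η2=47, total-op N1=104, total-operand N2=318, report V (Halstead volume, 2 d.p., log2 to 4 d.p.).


Formula: V = N * log2(η), where N = N1 + N2 and η = η1 + η2
η = 13 + 47 = 60
N = 104 + 318 = 422
log2(60) ≈ 5.9069
V = 422 * 5.9069 = 2492.71

2492.71
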